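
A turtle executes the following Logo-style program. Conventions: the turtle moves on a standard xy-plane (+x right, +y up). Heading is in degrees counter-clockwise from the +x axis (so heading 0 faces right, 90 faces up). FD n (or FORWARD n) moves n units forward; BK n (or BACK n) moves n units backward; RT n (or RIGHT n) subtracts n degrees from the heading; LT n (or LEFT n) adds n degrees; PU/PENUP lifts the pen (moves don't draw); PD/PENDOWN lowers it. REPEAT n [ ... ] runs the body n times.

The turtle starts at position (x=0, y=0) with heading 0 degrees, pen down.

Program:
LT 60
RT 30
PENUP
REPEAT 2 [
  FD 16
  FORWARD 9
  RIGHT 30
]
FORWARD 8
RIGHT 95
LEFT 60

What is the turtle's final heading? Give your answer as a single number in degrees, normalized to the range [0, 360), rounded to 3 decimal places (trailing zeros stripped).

Executing turtle program step by step:
Start: pos=(0,0), heading=0, pen down
LT 60: heading 0 -> 60
RT 30: heading 60 -> 30
PU: pen up
REPEAT 2 [
  -- iteration 1/2 --
  FD 16: (0,0) -> (13.856,8) [heading=30, move]
  FD 9: (13.856,8) -> (21.651,12.5) [heading=30, move]
  RT 30: heading 30 -> 0
  -- iteration 2/2 --
  FD 16: (21.651,12.5) -> (37.651,12.5) [heading=0, move]
  FD 9: (37.651,12.5) -> (46.651,12.5) [heading=0, move]
  RT 30: heading 0 -> 330
]
FD 8: (46.651,12.5) -> (53.579,8.5) [heading=330, move]
RT 95: heading 330 -> 235
LT 60: heading 235 -> 295
Final: pos=(53.579,8.5), heading=295, 0 segment(s) drawn

Answer: 295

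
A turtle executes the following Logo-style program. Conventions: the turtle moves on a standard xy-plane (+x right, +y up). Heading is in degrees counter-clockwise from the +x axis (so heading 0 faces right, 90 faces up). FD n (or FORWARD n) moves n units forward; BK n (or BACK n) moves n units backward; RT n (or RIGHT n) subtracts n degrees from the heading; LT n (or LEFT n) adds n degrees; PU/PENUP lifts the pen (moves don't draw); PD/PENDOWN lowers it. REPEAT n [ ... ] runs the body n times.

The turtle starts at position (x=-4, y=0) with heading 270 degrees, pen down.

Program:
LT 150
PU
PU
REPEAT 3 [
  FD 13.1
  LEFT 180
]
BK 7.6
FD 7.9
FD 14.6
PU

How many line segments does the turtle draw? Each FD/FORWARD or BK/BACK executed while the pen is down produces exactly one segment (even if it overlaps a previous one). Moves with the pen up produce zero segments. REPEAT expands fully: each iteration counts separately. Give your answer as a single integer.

Executing turtle program step by step:
Start: pos=(-4,0), heading=270, pen down
LT 150: heading 270 -> 60
PU: pen up
PU: pen up
REPEAT 3 [
  -- iteration 1/3 --
  FD 13.1: (-4,0) -> (2.55,11.345) [heading=60, move]
  LT 180: heading 60 -> 240
  -- iteration 2/3 --
  FD 13.1: (2.55,11.345) -> (-4,0) [heading=240, move]
  LT 180: heading 240 -> 60
  -- iteration 3/3 --
  FD 13.1: (-4,0) -> (2.55,11.345) [heading=60, move]
  LT 180: heading 60 -> 240
]
BK 7.6: (2.55,11.345) -> (6.35,17.927) [heading=240, move]
FD 7.9: (6.35,17.927) -> (2.4,11.085) [heading=240, move]
FD 14.6: (2.4,11.085) -> (-4.9,-1.559) [heading=240, move]
PU: pen up
Final: pos=(-4.9,-1.559), heading=240, 0 segment(s) drawn
Segments drawn: 0

Answer: 0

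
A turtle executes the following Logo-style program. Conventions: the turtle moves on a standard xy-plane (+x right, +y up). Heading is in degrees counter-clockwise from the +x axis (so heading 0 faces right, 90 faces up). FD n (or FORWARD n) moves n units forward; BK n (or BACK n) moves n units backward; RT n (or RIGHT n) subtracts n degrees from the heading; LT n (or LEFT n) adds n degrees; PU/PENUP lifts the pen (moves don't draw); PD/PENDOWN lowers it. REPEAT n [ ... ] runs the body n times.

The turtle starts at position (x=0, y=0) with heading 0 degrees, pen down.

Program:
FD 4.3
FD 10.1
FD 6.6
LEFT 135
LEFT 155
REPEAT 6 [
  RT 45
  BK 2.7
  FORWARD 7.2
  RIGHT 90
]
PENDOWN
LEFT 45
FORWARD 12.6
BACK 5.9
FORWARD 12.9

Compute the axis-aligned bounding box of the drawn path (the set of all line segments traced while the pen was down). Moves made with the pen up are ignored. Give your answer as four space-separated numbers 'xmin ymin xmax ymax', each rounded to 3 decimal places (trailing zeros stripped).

Answer: 0 -21.205 24.175 3.325

Derivation:
Executing turtle program step by step:
Start: pos=(0,0), heading=0, pen down
FD 4.3: (0,0) -> (4.3,0) [heading=0, draw]
FD 10.1: (4.3,0) -> (14.4,0) [heading=0, draw]
FD 6.6: (14.4,0) -> (21,0) [heading=0, draw]
LT 135: heading 0 -> 135
LT 155: heading 135 -> 290
REPEAT 6 [
  -- iteration 1/6 --
  RT 45: heading 290 -> 245
  BK 2.7: (21,0) -> (22.141,2.447) [heading=245, draw]
  FD 7.2: (22.141,2.447) -> (19.098,-4.078) [heading=245, draw]
  RT 90: heading 245 -> 155
  -- iteration 2/6 --
  RT 45: heading 155 -> 110
  BK 2.7: (19.098,-4.078) -> (20.022,-6.616) [heading=110, draw]
  FD 7.2: (20.022,-6.616) -> (17.559,0.15) [heading=110, draw]
  RT 90: heading 110 -> 20
  -- iteration 3/6 --
  RT 45: heading 20 -> 335
  BK 2.7: (17.559,0.15) -> (15.112,1.291) [heading=335, draw]
  FD 7.2: (15.112,1.291) -> (21.638,-1.752) [heading=335, draw]
  RT 90: heading 335 -> 245
  -- iteration 4/6 --
  RT 45: heading 245 -> 200
  BK 2.7: (21.638,-1.752) -> (24.175,-0.828) [heading=200, draw]
  FD 7.2: (24.175,-0.828) -> (17.409,-3.291) [heading=200, draw]
  RT 90: heading 200 -> 110
  -- iteration 5/6 --
  RT 45: heading 110 -> 65
  BK 2.7: (17.409,-3.291) -> (16.268,-5.738) [heading=65, draw]
  FD 7.2: (16.268,-5.738) -> (19.311,0.788) [heading=65, draw]
  RT 90: heading 65 -> 335
  -- iteration 6/6 --
  RT 45: heading 335 -> 290
  BK 2.7: (19.311,0.788) -> (18.387,3.325) [heading=290, draw]
  FD 7.2: (18.387,3.325) -> (20.85,-3.441) [heading=290, draw]
  RT 90: heading 290 -> 200
]
PD: pen down
LT 45: heading 200 -> 245
FD 12.6: (20.85,-3.441) -> (15.525,-14.86) [heading=245, draw]
BK 5.9: (15.525,-14.86) -> (18.018,-9.513) [heading=245, draw]
FD 12.9: (18.018,-9.513) -> (12.566,-21.205) [heading=245, draw]
Final: pos=(12.566,-21.205), heading=245, 18 segment(s) drawn

Segment endpoints: x in {0, 4.3, 12.566, 14.4, 15.112, 15.525, 16.268, 17.409, 17.559, 18.018, 18.387, 19.098, 19.311, 20.022, 20.85, 21, 21.638, 22.141, 24.175}, y in {-21.205, -14.86, -9.513, -6.616, -5.738, -4.078, -3.441, -3.291, -1.752, -0.828, 0, 0.15, 0.788, 1.291, 2.447, 3.325}
xmin=0, ymin=-21.205, xmax=24.175, ymax=3.325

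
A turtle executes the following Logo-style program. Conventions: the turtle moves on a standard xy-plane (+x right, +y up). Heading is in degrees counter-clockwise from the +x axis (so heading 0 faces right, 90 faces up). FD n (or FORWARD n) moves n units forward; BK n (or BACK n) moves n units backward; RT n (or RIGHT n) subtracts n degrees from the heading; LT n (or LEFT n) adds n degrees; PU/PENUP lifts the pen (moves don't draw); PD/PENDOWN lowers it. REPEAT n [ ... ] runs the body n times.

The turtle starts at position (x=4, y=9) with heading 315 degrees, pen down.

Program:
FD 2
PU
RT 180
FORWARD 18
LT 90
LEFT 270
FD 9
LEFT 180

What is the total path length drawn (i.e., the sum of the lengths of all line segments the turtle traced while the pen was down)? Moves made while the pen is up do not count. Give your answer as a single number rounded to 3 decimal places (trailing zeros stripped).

Executing turtle program step by step:
Start: pos=(4,9), heading=315, pen down
FD 2: (4,9) -> (5.414,7.586) [heading=315, draw]
PU: pen up
RT 180: heading 315 -> 135
FD 18: (5.414,7.586) -> (-7.314,20.314) [heading=135, move]
LT 90: heading 135 -> 225
LT 270: heading 225 -> 135
FD 9: (-7.314,20.314) -> (-13.678,26.678) [heading=135, move]
LT 180: heading 135 -> 315
Final: pos=(-13.678,26.678), heading=315, 1 segment(s) drawn

Segment lengths:
  seg 1: (4,9) -> (5.414,7.586), length = 2
Total = 2

Answer: 2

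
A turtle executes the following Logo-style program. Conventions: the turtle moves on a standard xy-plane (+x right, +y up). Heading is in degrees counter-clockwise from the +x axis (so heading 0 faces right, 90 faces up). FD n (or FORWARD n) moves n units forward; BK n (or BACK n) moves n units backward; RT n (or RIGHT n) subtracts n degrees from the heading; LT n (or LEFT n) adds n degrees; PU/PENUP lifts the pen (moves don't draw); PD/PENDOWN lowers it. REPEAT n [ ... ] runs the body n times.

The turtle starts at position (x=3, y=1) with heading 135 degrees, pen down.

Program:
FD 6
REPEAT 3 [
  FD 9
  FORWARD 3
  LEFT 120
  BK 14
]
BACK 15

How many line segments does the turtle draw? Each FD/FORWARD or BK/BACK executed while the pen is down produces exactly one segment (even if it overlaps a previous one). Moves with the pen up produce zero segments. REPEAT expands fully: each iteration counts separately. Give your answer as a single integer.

Answer: 11

Derivation:
Executing turtle program step by step:
Start: pos=(3,1), heading=135, pen down
FD 6: (3,1) -> (-1.243,5.243) [heading=135, draw]
REPEAT 3 [
  -- iteration 1/3 --
  FD 9: (-1.243,5.243) -> (-7.607,11.607) [heading=135, draw]
  FD 3: (-7.607,11.607) -> (-9.728,13.728) [heading=135, draw]
  LT 120: heading 135 -> 255
  BK 14: (-9.728,13.728) -> (-6.104,27.251) [heading=255, draw]
  -- iteration 2/3 --
  FD 9: (-6.104,27.251) -> (-8.434,18.558) [heading=255, draw]
  FD 3: (-8.434,18.558) -> (-9.21,15.66) [heading=255, draw]
  LT 120: heading 255 -> 15
  BK 14: (-9.21,15.66) -> (-22.733,12.036) [heading=15, draw]
  -- iteration 3/3 --
  FD 9: (-22.733,12.036) -> (-14.04,14.366) [heading=15, draw]
  FD 3: (-14.04,14.366) -> (-11.142,15.142) [heading=15, draw]
  LT 120: heading 15 -> 135
  BK 14: (-11.142,15.142) -> (-1.243,5.243) [heading=135, draw]
]
BK 15: (-1.243,5.243) -> (9.364,-5.364) [heading=135, draw]
Final: pos=(9.364,-5.364), heading=135, 11 segment(s) drawn
Segments drawn: 11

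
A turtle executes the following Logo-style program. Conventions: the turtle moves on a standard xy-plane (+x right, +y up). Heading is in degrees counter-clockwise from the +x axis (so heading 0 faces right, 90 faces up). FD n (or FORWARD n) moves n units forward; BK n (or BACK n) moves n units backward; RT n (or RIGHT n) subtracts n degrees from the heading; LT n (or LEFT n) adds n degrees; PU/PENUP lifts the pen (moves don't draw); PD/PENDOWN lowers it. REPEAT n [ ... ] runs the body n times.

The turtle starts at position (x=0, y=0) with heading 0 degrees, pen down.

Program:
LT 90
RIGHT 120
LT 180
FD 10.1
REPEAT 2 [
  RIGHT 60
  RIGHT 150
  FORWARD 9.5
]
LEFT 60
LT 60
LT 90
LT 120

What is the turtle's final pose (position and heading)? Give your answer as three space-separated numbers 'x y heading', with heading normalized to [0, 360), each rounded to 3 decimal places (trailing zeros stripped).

Answer: -3.997 6.323 60

Derivation:
Executing turtle program step by step:
Start: pos=(0,0), heading=0, pen down
LT 90: heading 0 -> 90
RT 120: heading 90 -> 330
LT 180: heading 330 -> 150
FD 10.1: (0,0) -> (-8.747,5.05) [heading=150, draw]
REPEAT 2 [
  -- iteration 1/2 --
  RT 60: heading 150 -> 90
  RT 150: heading 90 -> 300
  FD 9.5: (-8.747,5.05) -> (-3.997,-3.177) [heading=300, draw]
  -- iteration 2/2 --
  RT 60: heading 300 -> 240
  RT 150: heading 240 -> 90
  FD 9.5: (-3.997,-3.177) -> (-3.997,6.323) [heading=90, draw]
]
LT 60: heading 90 -> 150
LT 60: heading 150 -> 210
LT 90: heading 210 -> 300
LT 120: heading 300 -> 60
Final: pos=(-3.997,6.323), heading=60, 3 segment(s) drawn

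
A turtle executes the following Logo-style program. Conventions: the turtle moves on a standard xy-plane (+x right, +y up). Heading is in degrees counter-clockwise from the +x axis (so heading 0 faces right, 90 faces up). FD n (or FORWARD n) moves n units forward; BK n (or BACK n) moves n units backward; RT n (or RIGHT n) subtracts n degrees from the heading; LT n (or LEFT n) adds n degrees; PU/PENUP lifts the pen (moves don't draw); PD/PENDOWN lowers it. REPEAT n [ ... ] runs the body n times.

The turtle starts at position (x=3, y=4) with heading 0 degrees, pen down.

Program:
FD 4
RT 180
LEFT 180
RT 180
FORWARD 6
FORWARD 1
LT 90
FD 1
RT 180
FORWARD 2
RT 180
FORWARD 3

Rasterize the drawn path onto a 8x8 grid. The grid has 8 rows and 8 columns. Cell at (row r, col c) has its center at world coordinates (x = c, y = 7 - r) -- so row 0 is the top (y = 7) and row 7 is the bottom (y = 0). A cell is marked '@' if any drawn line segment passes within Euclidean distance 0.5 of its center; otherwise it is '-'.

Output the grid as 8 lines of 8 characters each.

Answer: --------
--------
@-------
@@@@@@@@
@-------
@-------
--------
--------

Derivation:
Segment 0: (3,4) -> (7,4)
Segment 1: (7,4) -> (1,4)
Segment 2: (1,4) -> (0,4)
Segment 3: (0,4) -> (0,3)
Segment 4: (0,3) -> (-0,5)
Segment 5: (-0,5) -> (0,2)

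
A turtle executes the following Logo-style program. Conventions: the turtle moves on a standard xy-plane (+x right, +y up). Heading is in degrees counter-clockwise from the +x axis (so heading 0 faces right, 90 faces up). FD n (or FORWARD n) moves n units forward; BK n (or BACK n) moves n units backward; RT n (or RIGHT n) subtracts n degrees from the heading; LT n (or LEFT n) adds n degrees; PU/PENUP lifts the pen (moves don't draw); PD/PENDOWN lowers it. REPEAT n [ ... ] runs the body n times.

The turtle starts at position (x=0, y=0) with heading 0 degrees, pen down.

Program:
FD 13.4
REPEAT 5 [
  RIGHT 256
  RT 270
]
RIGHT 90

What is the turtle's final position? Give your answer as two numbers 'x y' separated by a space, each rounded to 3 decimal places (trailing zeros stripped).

Executing turtle program step by step:
Start: pos=(0,0), heading=0, pen down
FD 13.4: (0,0) -> (13.4,0) [heading=0, draw]
REPEAT 5 [
  -- iteration 1/5 --
  RT 256: heading 0 -> 104
  RT 270: heading 104 -> 194
  -- iteration 2/5 --
  RT 256: heading 194 -> 298
  RT 270: heading 298 -> 28
  -- iteration 3/5 --
  RT 256: heading 28 -> 132
  RT 270: heading 132 -> 222
  -- iteration 4/5 --
  RT 256: heading 222 -> 326
  RT 270: heading 326 -> 56
  -- iteration 5/5 --
  RT 256: heading 56 -> 160
  RT 270: heading 160 -> 250
]
RT 90: heading 250 -> 160
Final: pos=(13.4,0), heading=160, 1 segment(s) drawn

Answer: 13.4 0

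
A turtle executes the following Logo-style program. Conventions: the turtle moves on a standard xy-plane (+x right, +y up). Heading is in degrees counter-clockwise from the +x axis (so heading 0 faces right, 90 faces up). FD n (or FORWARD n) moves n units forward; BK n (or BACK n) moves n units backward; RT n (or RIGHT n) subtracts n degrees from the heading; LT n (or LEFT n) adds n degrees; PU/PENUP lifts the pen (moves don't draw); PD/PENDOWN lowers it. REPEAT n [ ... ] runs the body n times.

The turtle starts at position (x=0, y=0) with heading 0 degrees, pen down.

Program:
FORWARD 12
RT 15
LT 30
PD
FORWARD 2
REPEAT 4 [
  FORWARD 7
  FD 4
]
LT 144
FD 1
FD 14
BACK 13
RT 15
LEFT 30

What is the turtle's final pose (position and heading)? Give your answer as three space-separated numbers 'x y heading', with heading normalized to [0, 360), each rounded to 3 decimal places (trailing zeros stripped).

Answer: 54.565 12.622 174

Derivation:
Executing turtle program step by step:
Start: pos=(0,0), heading=0, pen down
FD 12: (0,0) -> (12,0) [heading=0, draw]
RT 15: heading 0 -> 345
LT 30: heading 345 -> 15
PD: pen down
FD 2: (12,0) -> (13.932,0.518) [heading=15, draw]
REPEAT 4 [
  -- iteration 1/4 --
  FD 7: (13.932,0.518) -> (20.693,2.329) [heading=15, draw]
  FD 4: (20.693,2.329) -> (24.557,3.365) [heading=15, draw]
  -- iteration 2/4 --
  FD 7: (24.557,3.365) -> (31.319,5.176) [heading=15, draw]
  FD 4: (31.319,5.176) -> (35.182,6.212) [heading=15, draw]
  -- iteration 3/4 --
  FD 7: (35.182,6.212) -> (41.944,8.023) [heading=15, draw]
  FD 4: (41.944,8.023) -> (45.807,9.059) [heading=15, draw]
  -- iteration 4/4 --
  FD 7: (45.807,9.059) -> (52.569,10.87) [heading=15, draw]
  FD 4: (52.569,10.87) -> (56.433,11.906) [heading=15, draw]
]
LT 144: heading 15 -> 159
FD 1: (56.433,11.906) -> (55.499,12.264) [heading=159, draw]
FD 14: (55.499,12.264) -> (42.429,17.281) [heading=159, draw]
BK 13: (42.429,17.281) -> (54.565,12.622) [heading=159, draw]
RT 15: heading 159 -> 144
LT 30: heading 144 -> 174
Final: pos=(54.565,12.622), heading=174, 13 segment(s) drawn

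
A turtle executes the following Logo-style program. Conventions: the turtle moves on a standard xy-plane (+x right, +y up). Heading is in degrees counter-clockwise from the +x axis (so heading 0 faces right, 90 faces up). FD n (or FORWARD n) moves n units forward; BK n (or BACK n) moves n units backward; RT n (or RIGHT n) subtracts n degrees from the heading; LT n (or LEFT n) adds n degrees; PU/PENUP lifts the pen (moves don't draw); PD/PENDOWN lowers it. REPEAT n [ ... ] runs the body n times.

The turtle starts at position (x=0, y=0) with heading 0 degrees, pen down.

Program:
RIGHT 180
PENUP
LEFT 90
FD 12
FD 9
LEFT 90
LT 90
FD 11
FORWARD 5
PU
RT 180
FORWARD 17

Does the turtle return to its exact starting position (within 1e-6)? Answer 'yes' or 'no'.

Answer: no

Derivation:
Executing turtle program step by step:
Start: pos=(0,0), heading=0, pen down
RT 180: heading 0 -> 180
PU: pen up
LT 90: heading 180 -> 270
FD 12: (0,0) -> (0,-12) [heading=270, move]
FD 9: (0,-12) -> (0,-21) [heading=270, move]
LT 90: heading 270 -> 0
LT 90: heading 0 -> 90
FD 11: (0,-21) -> (0,-10) [heading=90, move]
FD 5: (0,-10) -> (0,-5) [heading=90, move]
PU: pen up
RT 180: heading 90 -> 270
FD 17: (0,-5) -> (0,-22) [heading=270, move]
Final: pos=(0,-22), heading=270, 0 segment(s) drawn

Start position: (0, 0)
Final position: (0, -22)
Distance = 22; >= 1e-6 -> NOT closed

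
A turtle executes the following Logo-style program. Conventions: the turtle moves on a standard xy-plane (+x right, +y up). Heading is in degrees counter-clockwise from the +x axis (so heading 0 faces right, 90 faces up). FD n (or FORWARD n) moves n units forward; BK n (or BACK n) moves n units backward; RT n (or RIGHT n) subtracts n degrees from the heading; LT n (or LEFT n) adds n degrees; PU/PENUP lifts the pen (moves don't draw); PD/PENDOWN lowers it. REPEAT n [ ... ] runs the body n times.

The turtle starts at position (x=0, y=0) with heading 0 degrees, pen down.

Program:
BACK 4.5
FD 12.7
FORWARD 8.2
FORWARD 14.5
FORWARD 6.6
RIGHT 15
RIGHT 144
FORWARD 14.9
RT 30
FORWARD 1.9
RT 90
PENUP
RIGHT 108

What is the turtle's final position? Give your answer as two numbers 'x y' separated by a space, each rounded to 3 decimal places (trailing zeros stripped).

Answer: 21.713 -5.042

Derivation:
Executing turtle program step by step:
Start: pos=(0,0), heading=0, pen down
BK 4.5: (0,0) -> (-4.5,0) [heading=0, draw]
FD 12.7: (-4.5,0) -> (8.2,0) [heading=0, draw]
FD 8.2: (8.2,0) -> (16.4,0) [heading=0, draw]
FD 14.5: (16.4,0) -> (30.9,0) [heading=0, draw]
FD 6.6: (30.9,0) -> (37.5,0) [heading=0, draw]
RT 15: heading 0 -> 345
RT 144: heading 345 -> 201
FD 14.9: (37.5,0) -> (23.59,-5.34) [heading=201, draw]
RT 30: heading 201 -> 171
FD 1.9: (23.59,-5.34) -> (21.713,-5.042) [heading=171, draw]
RT 90: heading 171 -> 81
PU: pen up
RT 108: heading 81 -> 333
Final: pos=(21.713,-5.042), heading=333, 7 segment(s) drawn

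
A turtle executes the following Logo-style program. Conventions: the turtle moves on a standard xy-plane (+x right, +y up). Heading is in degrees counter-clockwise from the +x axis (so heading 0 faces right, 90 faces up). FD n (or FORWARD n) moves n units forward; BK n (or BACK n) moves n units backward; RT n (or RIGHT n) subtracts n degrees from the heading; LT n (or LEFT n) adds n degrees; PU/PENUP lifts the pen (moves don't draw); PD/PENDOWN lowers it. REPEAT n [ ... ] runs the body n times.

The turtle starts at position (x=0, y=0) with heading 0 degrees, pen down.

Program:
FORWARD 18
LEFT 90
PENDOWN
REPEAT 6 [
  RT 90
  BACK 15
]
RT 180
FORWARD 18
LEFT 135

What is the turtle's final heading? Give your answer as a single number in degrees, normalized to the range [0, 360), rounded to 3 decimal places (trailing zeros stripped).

Answer: 225

Derivation:
Executing turtle program step by step:
Start: pos=(0,0), heading=0, pen down
FD 18: (0,0) -> (18,0) [heading=0, draw]
LT 90: heading 0 -> 90
PD: pen down
REPEAT 6 [
  -- iteration 1/6 --
  RT 90: heading 90 -> 0
  BK 15: (18,0) -> (3,0) [heading=0, draw]
  -- iteration 2/6 --
  RT 90: heading 0 -> 270
  BK 15: (3,0) -> (3,15) [heading=270, draw]
  -- iteration 3/6 --
  RT 90: heading 270 -> 180
  BK 15: (3,15) -> (18,15) [heading=180, draw]
  -- iteration 4/6 --
  RT 90: heading 180 -> 90
  BK 15: (18,15) -> (18,0) [heading=90, draw]
  -- iteration 5/6 --
  RT 90: heading 90 -> 0
  BK 15: (18,0) -> (3,0) [heading=0, draw]
  -- iteration 6/6 --
  RT 90: heading 0 -> 270
  BK 15: (3,0) -> (3,15) [heading=270, draw]
]
RT 180: heading 270 -> 90
FD 18: (3,15) -> (3,33) [heading=90, draw]
LT 135: heading 90 -> 225
Final: pos=(3,33), heading=225, 8 segment(s) drawn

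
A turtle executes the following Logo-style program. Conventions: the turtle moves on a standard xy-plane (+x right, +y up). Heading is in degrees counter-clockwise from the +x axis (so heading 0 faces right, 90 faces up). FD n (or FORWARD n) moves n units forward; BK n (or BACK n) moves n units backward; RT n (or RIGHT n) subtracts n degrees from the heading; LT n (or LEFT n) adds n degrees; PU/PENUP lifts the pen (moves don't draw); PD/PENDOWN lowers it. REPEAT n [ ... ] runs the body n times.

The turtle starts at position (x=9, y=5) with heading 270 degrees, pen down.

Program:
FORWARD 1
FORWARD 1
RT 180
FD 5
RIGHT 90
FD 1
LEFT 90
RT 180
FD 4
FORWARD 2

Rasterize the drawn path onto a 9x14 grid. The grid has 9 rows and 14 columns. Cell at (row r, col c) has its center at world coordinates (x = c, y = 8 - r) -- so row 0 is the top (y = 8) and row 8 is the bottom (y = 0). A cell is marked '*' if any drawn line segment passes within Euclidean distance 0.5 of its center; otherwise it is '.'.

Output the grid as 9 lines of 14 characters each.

Segment 0: (9,5) -> (9,4)
Segment 1: (9,4) -> (9,3)
Segment 2: (9,3) -> (9,8)
Segment 3: (9,8) -> (10,8)
Segment 4: (10,8) -> (10,4)
Segment 5: (10,4) -> (10,2)

Answer: .........**...
.........**...
.........**...
.........**...
.........**...
.........**...
..........*...
..............
..............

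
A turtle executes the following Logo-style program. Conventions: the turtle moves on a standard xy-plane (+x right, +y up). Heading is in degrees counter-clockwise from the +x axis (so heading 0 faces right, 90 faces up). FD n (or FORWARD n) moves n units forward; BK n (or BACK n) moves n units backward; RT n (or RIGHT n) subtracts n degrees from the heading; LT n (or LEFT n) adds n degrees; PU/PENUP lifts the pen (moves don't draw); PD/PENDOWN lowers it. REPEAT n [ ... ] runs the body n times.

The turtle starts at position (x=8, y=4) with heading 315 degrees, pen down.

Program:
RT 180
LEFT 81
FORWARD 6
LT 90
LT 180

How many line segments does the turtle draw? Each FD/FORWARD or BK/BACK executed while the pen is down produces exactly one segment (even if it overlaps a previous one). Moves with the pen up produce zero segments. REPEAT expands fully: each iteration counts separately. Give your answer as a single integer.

Answer: 1

Derivation:
Executing turtle program step by step:
Start: pos=(8,4), heading=315, pen down
RT 180: heading 315 -> 135
LT 81: heading 135 -> 216
FD 6: (8,4) -> (3.146,0.473) [heading=216, draw]
LT 90: heading 216 -> 306
LT 180: heading 306 -> 126
Final: pos=(3.146,0.473), heading=126, 1 segment(s) drawn
Segments drawn: 1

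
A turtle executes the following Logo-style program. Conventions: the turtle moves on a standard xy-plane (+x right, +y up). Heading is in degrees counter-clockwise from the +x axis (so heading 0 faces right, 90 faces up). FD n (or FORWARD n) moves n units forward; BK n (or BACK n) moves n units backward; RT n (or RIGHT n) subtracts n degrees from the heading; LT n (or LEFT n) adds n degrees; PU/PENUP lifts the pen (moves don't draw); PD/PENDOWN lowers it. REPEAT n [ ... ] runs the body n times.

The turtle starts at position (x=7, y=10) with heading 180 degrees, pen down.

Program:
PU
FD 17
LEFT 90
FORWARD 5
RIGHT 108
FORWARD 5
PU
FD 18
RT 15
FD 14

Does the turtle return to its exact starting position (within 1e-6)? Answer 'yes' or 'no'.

Executing turtle program step by step:
Start: pos=(7,10), heading=180, pen down
PU: pen up
FD 17: (7,10) -> (-10,10) [heading=180, move]
LT 90: heading 180 -> 270
FD 5: (-10,10) -> (-10,5) [heading=270, move]
RT 108: heading 270 -> 162
FD 5: (-10,5) -> (-14.755,6.545) [heading=162, move]
PU: pen up
FD 18: (-14.755,6.545) -> (-31.874,12.107) [heading=162, move]
RT 15: heading 162 -> 147
FD 14: (-31.874,12.107) -> (-43.616,19.732) [heading=147, move]
Final: pos=(-43.616,19.732), heading=147, 0 segment(s) drawn

Start position: (7, 10)
Final position: (-43.616, 19.732)
Distance = 51.543; >= 1e-6 -> NOT closed

Answer: no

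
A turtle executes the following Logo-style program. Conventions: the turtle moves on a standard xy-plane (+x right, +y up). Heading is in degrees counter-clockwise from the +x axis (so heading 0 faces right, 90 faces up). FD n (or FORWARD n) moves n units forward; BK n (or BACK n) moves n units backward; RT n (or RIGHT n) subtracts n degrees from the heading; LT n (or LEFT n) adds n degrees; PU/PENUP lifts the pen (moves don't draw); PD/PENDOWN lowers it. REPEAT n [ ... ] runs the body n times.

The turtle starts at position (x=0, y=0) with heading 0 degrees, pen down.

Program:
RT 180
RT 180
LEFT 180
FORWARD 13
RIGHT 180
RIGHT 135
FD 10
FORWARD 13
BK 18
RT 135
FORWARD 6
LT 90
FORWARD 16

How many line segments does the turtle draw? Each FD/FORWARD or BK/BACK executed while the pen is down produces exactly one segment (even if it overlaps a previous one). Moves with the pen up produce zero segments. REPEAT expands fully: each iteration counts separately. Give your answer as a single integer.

Answer: 6

Derivation:
Executing turtle program step by step:
Start: pos=(0,0), heading=0, pen down
RT 180: heading 0 -> 180
RT 180: heading 180 -> 0
LT 180: heading 0 -> 180
FD 13: (0,0) -> (-13,0) [heading=180, draw]
RT 180: heading 180 -> 0
RT 135: heading 0 -> 225
FD 10: (-13,0) -> (-20.071,-7.071) [heading=225, draw]
FD 13: (-20.071,-7.071) -> (-29.263,-16.263) [heading=225, draw]
BK 18: (-29.263,-16.263) -> (-16.536,-3.536) [heading=225, draw]
RT 135: heading 225 -> 90
FD 6: (-16.536,-3.536) -> (-16.536,2.464) [heading=90, draw]
LT 90: heading 90 -> 180
FD 16: (-16.536,2.464) -> (-32.536,2.464) [heading=180, draw]
Final: pos=(-32.536,2.464), heading=180, 6 segment(s) drawn
Segments drawn: 6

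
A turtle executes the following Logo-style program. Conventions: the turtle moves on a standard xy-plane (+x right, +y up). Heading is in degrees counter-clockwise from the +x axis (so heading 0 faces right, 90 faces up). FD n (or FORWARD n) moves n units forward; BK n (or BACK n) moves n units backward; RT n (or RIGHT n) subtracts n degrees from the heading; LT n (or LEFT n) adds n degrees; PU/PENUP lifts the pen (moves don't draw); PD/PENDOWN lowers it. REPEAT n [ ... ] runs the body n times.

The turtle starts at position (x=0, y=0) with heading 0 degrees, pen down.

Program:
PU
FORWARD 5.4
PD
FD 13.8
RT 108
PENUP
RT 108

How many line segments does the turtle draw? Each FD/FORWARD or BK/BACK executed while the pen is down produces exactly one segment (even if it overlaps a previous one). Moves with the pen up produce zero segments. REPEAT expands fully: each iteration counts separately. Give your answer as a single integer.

Executing turtle program step by step:
Start: pos=(0,0), heading=0, pen down
PU: pen up
FD 5.4: (0,0) -> (5.4,0) [heading=0, move]
PD: pen down
FD 13.8: (5.4,0) -> (19.2,0) [heading=0, draw]
RT 108: heading 0 -> 252
PU: pen up
RT 108: heading 252 -> 144
Final: pos=(19.2,0), heading=144, 1 segment(s) drawn
Segments drawn: 1

Answer: 1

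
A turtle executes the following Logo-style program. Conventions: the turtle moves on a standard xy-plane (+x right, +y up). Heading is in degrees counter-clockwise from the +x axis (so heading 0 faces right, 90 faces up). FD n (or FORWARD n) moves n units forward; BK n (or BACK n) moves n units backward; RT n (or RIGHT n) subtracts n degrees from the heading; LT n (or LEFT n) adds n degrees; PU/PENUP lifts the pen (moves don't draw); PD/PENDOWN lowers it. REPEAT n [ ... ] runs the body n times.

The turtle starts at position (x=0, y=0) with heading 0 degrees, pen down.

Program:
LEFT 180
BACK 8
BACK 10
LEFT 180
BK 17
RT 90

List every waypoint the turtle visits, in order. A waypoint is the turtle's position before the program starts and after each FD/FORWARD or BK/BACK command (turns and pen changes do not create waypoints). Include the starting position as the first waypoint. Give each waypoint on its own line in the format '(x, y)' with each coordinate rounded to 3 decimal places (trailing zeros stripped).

Answer: (0, 0)
(8, 0)
(18, 0)
(1, 0)

Derivation:
Executing turtle program step by step:
Start: pos=(0,0), heading=0, pen down
LT 180: heading 0 -> 180
BK 8: (0,0) -> (8,0) [heading=180, draw]
BK 10: (8,0) -> (18,0) [heading=180, draw]
LT 180: heading 180 -> 0
BK 17: (18,0) -> (1,0) [heading=0, draw]
RT 90: heading 0 -> 270
Final: pos=(1,0), heading=270, 3 segment(s) drawn
Waypoints (4 total):
(0, 0)
(8, 0)
(18, 0)
(1, 0)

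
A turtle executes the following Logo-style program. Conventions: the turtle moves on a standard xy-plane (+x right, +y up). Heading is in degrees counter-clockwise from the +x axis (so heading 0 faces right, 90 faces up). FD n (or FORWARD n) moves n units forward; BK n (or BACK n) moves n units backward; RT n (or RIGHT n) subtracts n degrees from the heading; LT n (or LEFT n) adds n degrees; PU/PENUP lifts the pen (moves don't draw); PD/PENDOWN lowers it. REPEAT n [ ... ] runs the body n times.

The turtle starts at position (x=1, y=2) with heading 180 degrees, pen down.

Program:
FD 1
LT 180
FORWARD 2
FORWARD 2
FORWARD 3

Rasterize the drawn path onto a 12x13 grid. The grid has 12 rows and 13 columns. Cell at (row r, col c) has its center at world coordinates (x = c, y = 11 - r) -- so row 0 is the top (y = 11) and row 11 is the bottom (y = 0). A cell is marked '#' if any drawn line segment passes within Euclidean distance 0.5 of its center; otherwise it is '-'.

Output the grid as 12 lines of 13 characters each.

Segment 0: (1,2) -> (0,2)
Segment 1: (0,2) -> (2,2)
Segment 2: (2,2) -> (4,2)
Segment 3: (4,2) -> (7,2)

Answer: -------------
-------------
-------------
-------------
-------------
-------------
-------------
-------------
-------------
########-----
-------------
-------------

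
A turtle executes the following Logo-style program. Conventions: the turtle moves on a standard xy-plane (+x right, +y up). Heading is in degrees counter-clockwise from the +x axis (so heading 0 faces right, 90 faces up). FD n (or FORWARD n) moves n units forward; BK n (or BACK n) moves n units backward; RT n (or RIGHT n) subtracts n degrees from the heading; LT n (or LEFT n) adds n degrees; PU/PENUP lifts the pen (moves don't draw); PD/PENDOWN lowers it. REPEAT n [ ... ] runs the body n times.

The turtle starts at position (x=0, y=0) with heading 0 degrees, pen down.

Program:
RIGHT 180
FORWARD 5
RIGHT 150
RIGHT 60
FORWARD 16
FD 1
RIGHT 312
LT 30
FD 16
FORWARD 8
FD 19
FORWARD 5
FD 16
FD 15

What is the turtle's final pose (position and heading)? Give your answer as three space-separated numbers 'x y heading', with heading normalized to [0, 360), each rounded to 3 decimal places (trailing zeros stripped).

Answer: 62.584 50.208 48

Derivation:
Executing turtle program step by step:
Start: pos=(0,0), heading=0, pen down
RT 180: heading 0 -> 180
FD 5: (0,0) -> (-5,0) [heading=180, draw]
RT 150: heading 180 -> 30
RT 60: heading 30 -> 330
FD 16: (-5,0) -> (8.856,-8) [heading=330, draw]
FD 1: (8.856,-8) -> (9.722,-8.5) [heading=330, draw]
RT 312: heading 330 -> 18
LT 30: heading 18 -> 48
FD 16: (9.722,-8.5) -> (20.429,3.39) [heading=48, draw]
FD 8: (20.429,3.39) -> (25.782,9.335) [heading=48, draw]
FD 19: (25.782,9.335) -> (38.495,23.455) [heading=48, draw]
FD 5: (38.495,23.455) -> (41.841,27.171) [heading=48, draw]
FD 16: (41.841,27.171) -> (52.547,39.061) [heading=48, draw]
FD 15: (52.547,39.061) -> (62.584,50.208) [heading=48, draw]
Final: pos=(62.584,50.208), heading=48, 9 segment(s) drawn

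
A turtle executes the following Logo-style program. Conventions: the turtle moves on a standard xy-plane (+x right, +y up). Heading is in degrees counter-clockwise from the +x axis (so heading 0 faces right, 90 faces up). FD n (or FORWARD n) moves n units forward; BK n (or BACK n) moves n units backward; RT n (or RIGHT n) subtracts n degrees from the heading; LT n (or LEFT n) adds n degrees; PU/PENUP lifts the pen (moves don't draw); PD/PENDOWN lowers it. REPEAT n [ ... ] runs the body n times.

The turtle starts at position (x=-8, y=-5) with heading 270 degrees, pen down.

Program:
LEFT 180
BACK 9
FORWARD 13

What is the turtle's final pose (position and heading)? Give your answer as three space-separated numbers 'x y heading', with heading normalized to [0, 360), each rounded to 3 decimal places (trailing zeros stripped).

Executing turtle program step by step:
Start: pos=(-8,-5), heading=270, pen down
LT 180: heading 270 -> 90
BK 9: (-8,-5) -> (-8,-14) [heading=90, draw]
FD 13: (-8,-14) -> (-8,-1) [heading=90, draw]
Final: pos=(-8,-1), heading=90, 2 segment(s) drawn

Answer: -8 -1 90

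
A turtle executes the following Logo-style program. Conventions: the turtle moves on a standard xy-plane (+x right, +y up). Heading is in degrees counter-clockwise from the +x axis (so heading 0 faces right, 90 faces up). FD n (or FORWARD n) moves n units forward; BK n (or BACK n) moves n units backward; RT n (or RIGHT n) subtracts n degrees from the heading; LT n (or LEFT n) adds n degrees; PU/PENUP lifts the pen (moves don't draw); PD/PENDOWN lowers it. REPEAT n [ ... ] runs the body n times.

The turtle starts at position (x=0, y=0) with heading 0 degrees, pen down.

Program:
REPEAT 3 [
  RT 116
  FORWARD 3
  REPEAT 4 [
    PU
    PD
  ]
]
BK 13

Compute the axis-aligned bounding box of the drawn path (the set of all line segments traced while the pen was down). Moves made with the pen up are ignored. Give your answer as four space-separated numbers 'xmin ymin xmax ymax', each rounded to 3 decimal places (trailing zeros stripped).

Answer: -12.944 -2.696 0 0.291

Derivation:
Executing turtle program step by step:
Start: pos=(0,0), heading=0, pen down
REPEAT 3 [
  -- iteration 1/3 --
  RT 116: heading 0 -> 244
  FD 3: (0,0) -> (-1.315,-2.696) [heading=244, draw]
  REPEAT 4 [
    -- iteration 1/4 --
    PU: pen up
    PD: pen down
    -- iteration 2/4 --
    PU: pen up
    PD: pen down
    -- iteration 3/4 --
    PU: pen up
    PD: pen down
    -- iteration 4/4 --
    PU: pen up
    PD: pen down
  ]
  -- iteration 2/3 --
  RT 116: heading 244 -> 128
  FD 3: (-1.315,-2.696) -> (-3.162,-0.332) [heading=128, draw]
  REPEAT 4 [
    -- iteration 1/4 --
    PU: pen up
    PD: pen down
    -- iteration 2/4 --
    PU: pen up
    PD: pen down
    -- iteration 3/4 --
    PU: pen up
    PD: pen down
    -- iteration 4/4 --
    PU: pen up
    PD: pen down
  ]
  -- iteration 3/3 --
  RT 116: heading 128 -> 12
  FD 3: (-3.162,-0.332) -> (-0.228,0.291) [heading=12, draw]
  REPEAT 4 [
    -- iteration 1/4 --
    PU: pen up
    PD: pen down
    -- iteration 2/4 --
    PU: pen up
    PD: pen down
    -- iteration 3/4 --
    PU: pen up
    PD: pen down
    -- iteration 4/4 --
    PU: pen up
    PD: pen down
  ]
]
BK 13: (-0.228,0.291) -> (-12.944,-2.411) [heading=12, draw]
Final: pos=(-12.944,-2.411), heading=12, 4 segment(s) drawn

Segment endpoints: x in {-12.944, -3.162, -1.315, -0.228, 0}, y in {-2.696, -2.411, -0.332, 0, 0.291}
xmin=-12.944, ymin=-2.696, xmax=0, ymax=0.291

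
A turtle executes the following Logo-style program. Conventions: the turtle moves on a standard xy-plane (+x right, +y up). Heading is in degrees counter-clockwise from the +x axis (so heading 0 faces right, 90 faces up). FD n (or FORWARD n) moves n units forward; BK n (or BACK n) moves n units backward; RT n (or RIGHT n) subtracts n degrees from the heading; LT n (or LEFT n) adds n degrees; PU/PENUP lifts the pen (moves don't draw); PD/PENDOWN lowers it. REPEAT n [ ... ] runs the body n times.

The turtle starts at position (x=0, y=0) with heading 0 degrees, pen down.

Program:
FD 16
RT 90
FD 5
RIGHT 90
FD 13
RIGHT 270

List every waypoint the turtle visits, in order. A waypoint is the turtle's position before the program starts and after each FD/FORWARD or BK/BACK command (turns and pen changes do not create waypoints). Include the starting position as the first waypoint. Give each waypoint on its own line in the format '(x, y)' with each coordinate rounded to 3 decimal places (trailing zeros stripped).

Executing turtle program step by step:
Start: pos=(0,0), heading=0, pen down
FD 16: (0,0) -> (16,0) [heading=0, draw]
RT 90: heading 0 -> 270
FD 5: (16,0) -> (16,-5) [heading=270, draw]
RT 90: heading 270 -> 180
FD 13: (16,-5) -> (3,-5) [heading=180, draw]
RT 270: heading 180 -> 270
Final: pos=(3,-5), heading=270, 3 segment(s) drawn
Waypoints (4 total):
(0, 0)
(16, 0)
(16, -5)
(3, -5)

Answer: (0, 0)
(16, 0)
(16, -5)
(3, -5)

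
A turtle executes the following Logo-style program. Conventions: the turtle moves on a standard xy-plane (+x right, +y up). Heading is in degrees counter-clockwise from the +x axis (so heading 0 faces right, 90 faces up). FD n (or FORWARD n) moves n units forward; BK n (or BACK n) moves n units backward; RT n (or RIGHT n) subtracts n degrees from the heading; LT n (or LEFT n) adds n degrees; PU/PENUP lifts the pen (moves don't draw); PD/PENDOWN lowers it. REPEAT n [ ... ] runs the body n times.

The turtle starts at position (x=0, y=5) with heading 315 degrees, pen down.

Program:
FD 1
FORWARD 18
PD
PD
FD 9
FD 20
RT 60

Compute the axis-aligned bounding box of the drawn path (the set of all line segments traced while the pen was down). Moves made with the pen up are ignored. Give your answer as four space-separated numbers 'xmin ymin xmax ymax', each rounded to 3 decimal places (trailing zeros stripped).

Answer: 0 -28.941 33.941 5

Derivation:
Executing turtle program step by step:
Start: pos=(0,5), heading=315, pen down
FD 1: (0,5) -> (0.707,4.293) [heading=315, draw]
FD 18: (0.707,4.293) -> (13.435,-8.435) [heading=315, draw]
PD: pen down
PD: pen down
FD 9: (13.435,-8.435) -> (19.799,-14.799) [heading=315, draw]
FD 20: (19.799,-14.799) -> (33.941,-28.941) [heading=315, draw]
RT 60: heading 315 -> 255
Final: pos=(33.941,-28.941), heading=255, 4 segment(s) drawn

Segment endpoints: x in {0, 0.707, 13.435, 19.799, 33.941}, y in {-28.941, -14.799, -8.435, 4.293, 5}
xmin=0, ymin=-28.941, xmax=33.941, ymax=5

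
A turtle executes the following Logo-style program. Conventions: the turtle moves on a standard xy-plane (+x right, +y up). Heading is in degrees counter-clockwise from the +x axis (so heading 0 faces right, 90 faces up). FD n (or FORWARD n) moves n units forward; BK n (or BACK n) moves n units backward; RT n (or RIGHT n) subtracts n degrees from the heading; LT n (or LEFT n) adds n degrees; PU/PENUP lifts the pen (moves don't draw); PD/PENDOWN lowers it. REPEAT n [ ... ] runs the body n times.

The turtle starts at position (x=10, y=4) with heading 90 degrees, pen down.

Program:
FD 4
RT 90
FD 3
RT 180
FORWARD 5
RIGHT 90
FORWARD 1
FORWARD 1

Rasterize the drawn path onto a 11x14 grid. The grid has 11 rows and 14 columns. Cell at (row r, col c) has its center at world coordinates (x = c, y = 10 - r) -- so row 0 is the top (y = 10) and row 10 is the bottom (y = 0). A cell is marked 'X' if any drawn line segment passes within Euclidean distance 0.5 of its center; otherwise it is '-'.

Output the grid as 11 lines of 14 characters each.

Answer: --------X-----
--------X-----
--------XXXXXX
----------X---
----------X---
----------X---
----------X---
--------------
--------------
--------------
--------------

Derivation:
Segment 0: (10,4) -> (10,8)
Segment 1: (10,8) -> (13,8)
Segment 2: (13,8) -> (8,8)
Segment 3: (8,8) -> (8,9)
Segment 4: (8,9) -> (8,10)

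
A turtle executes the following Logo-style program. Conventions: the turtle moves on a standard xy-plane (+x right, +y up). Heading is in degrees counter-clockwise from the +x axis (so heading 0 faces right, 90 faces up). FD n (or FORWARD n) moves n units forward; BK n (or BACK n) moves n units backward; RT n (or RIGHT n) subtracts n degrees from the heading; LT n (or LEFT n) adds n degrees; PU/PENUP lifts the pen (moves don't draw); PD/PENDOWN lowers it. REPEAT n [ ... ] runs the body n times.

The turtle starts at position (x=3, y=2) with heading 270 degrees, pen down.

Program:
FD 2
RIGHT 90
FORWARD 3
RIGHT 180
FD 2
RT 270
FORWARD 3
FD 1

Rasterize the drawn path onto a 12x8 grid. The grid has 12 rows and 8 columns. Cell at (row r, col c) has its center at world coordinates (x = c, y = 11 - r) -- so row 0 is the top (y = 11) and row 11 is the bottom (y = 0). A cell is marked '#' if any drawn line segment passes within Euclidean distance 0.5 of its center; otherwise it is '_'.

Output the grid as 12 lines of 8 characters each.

Answer: ________
________
________
________
________
________
________
__#_____
__#_____
__##____
__##____
####____

Derivation:
Segment 0: (3,2) -> (3,0)
Segment 1: (3,0) -> (-0,0)
Segment 2: (-0,0) -> (2,0)
Segment 3: (2,0) -> (2,3)
Segment 4: (2,3) -> (2,4)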